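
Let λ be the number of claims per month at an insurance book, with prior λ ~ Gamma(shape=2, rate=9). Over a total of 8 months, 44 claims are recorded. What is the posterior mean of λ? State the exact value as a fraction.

46/17

Total count 44 over total exposure 8 months.
Posterior: α' = 2 + 44 = 46, β' = 9 + 8 = 17.
Posterior mean = α'/β' = 46/17.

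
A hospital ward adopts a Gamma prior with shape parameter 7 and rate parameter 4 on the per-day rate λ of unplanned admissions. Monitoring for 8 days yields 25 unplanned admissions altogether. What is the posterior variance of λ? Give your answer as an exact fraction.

Total count 25 over total exposure 8 days.
Conjugate update: add total count to the shape and total exposure to the rate, giving Gamma(32, 12).
Posterior variance = α'/β'² = 32/144 = 2/9.

2/9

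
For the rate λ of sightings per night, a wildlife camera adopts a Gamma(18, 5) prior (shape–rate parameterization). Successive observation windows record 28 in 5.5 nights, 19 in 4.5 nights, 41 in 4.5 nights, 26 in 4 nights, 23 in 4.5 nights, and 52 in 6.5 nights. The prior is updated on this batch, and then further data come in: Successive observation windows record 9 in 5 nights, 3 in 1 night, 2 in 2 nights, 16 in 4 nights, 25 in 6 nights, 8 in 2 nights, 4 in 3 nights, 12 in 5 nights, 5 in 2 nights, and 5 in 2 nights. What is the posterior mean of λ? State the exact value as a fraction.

Total count: 28 + 19 + 41 + 26 + 23 + 52 = 189.
Total exposure: 5.5 + 4.5 + 4.5 + 4 + 4.5 + 6.5 = 29.5 nights.
After the first batch: Gamma(18 + 189, 5 + 29.5) = Gamma(207, 69/2).
Total count: 9 + 3 + 2 + 16 + 25 + 8 + 4 + 12 + 5 + 5 = 89.
Total exposure: 5 + 1 + 2 + 4 + 6 + 2 + 3 + 5 + 2 + 2 = 32 nights.
After the second batch: Gamma(207 + 89, 69/2 + 32) = Gamma(296, 133/2).
Posterior mean = α'/β' = 296/(133/2) = 592/133.

592/133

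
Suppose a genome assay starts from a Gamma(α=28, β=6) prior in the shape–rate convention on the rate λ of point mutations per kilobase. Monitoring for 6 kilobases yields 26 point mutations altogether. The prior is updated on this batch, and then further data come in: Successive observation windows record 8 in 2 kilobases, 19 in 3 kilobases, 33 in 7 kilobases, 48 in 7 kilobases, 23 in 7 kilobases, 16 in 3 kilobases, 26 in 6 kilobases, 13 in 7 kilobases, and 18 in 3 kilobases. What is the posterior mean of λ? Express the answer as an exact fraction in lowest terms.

Total count 26 over total exposure 6 kilobases.
After the first batch: Gamma(28 + 26, 6 + 6) = Gamma(54, 12).
Total count: 8 + 19 + 33 + 48 + 23 + 16 + 26 + 13 + 18 = 204.
Total exposure: 2 + 3 + 7 + 7 + 7 + 3 + 6 + 7 + 3 = 45 kilobases.
After the second batch: Gamma(54 + 204, 12 + 45) = Gamma(258, 57).
Posterior mean = α'/β' = 258/57 = 86/19.

86/19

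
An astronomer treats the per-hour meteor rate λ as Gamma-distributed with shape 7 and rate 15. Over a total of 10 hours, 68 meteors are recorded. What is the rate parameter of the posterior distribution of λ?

25

Total count 68 over total exposure 10 hours.
Gamma(α, β) with Poisson data over total exposure Σt gives posterior Gamma(α+Σx, β+Σt) = Gamma(75, 25).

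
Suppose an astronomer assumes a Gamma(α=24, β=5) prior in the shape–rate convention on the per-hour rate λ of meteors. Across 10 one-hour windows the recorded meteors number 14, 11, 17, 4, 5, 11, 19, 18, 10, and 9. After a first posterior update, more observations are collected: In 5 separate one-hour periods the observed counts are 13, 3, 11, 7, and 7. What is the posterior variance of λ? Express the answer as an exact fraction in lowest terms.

183/400

Total count: 14 + 11 + 17 + 4 + 5 + 11 + 19 + 18 + 10 + 9 = 118.
Total exposure: 10 hours.
After the first batch: Gamma(24 + 118, 5 + 10) = Gamma(142, 15).
Total count: 13 + 3 + 11 + 7 + 7 = 41.
Total exposure: 5 hours.
After the second batch: Gamma(142 + 41, 15 + 5) = Gamma(183, 20).
Posterior variance = α'/β'² = 183/400.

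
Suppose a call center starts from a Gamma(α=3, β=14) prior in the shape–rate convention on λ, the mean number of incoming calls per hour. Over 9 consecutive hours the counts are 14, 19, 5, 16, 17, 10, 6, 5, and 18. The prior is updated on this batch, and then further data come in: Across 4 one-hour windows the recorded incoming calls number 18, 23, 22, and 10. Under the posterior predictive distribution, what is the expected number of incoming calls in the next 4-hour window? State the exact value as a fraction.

248/9

Total count: 14 + 19 + 5 + 16 + 17 + 10 + 6 + 5 + 18 = 110.
Total exposure: 9 hours.
After the first batch: Gamma(3 + 110, 14 + 9) = Gamma(113, 23).
Total count: 18 + 23 + 22 + 10 = 73.
Total exposure: 4 hours.
After the second batch: Gamma(113 + 73, 23 + 4) = Gamma(186, 27).
Predictive mean over a 4-hour window = T·E[λ|data] = 4·186/27 = 248/9.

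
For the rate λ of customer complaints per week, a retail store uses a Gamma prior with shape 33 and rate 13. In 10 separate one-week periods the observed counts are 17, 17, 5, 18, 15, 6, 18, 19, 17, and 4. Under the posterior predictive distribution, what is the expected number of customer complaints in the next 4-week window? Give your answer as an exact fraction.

676/23

Total count: 17 + 17 + 5 + 18 + 15 + 6 + 18 + 19 + 17 + 4 = 136.
Total exposure: 10 weeks.
Gamma(α, β) with Poisson data over total exposure Σt gives posterior Gamma(α+Σx, β+Σt) = Gamma(169, 23).
Predictive mean over a 4-week window = T·E[λ|data] = 4·169/23 = 676/23.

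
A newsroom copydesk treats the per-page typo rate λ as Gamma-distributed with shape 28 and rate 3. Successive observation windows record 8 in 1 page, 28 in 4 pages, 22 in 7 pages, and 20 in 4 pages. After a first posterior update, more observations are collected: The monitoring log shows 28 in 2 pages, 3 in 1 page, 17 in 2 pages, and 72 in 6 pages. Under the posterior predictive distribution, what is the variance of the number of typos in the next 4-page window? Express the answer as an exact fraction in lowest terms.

7684/225

Total count: 8 + 28 + 22 + 20 = 78.
Total exposure: 1 + 4 + 7 + 4 = 16 pages.
After the first batch: Gamma(28 + 78, 3 + 16) = Gamma(106, 19).
Total count: 28 + 3 + 17 + 72 = 120.
Total exposure: 2 + 1 + 2 + 6 = 11 pages.
After the second batch: Gamma(106 + 120, 19 + 11) = Gamma(226, 30).
The posterior predictive for a window of length T is Negative Binomial with variance T·α'·(β'+T)/β'² = 4·226·34/900 = 7684/225.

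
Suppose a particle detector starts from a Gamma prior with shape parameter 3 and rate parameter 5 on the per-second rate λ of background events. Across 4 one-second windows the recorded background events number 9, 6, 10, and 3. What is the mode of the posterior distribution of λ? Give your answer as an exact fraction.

10/3

Total count: 9 + 6 + 10 + 3 = 28.
Total exposure: 4 seconds.
The Gamma prior is conjugate for the Poisson rate, so λ | data ~ Gamma(3+28, 5+4) = Gamma(31, 9).
Posterior mode = (α'−1)/β' = 30/9 = 10/3.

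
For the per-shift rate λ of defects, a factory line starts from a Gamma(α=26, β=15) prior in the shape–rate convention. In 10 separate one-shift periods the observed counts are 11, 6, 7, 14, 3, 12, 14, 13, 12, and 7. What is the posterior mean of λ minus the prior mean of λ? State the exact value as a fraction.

49/15

Total count: 11 + 6 + 7 + 14 + 3 + 12 + 14 + 13 + 12 + 7 = 99.
Total exposure: 10 shifts.
Gamma(α, β) with Poisson data over total exposure Σt gives posterior Gamma(α+Σx, β+Σt) = Gamma(125, 25).
Posterior mean = 125/25 = 5; prior mean = 26/15 = 26/15. Difference = 5 − 26/15 = 49/15.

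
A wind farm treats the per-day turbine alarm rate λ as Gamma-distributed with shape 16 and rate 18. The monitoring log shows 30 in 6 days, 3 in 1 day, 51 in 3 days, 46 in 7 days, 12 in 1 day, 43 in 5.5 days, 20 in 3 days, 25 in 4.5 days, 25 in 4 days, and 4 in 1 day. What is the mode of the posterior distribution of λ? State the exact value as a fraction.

Total count: 30 + 3 + 51 + 46 + 12 + 43 + 20 + 25 + 25 + 4 = 259.
Total exposure: 6 + 1 + 3 + 7 + 1 + 5.5 + 3 + 4.5 + 4 + 1 = 36 days.
The Gamma prior is conjugate for the Poisson rate, so λ | data ~ Gamma(16+259, 18+36) = Gamma(275, 54).
Posterior mode = (α'−1)/β' = 274/54 = 137/27.

137/27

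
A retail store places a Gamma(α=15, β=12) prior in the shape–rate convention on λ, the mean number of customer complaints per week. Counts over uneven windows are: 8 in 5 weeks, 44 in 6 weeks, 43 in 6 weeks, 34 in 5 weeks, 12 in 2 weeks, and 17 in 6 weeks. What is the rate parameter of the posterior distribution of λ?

42

Total count: 8 + 44 + 43 + 34 + 12 + 17 = 158.
Total exposure: 5 + 6 + 6 + 5 + 2 + 6 = 30 weeks.
Posterior: α' = 15 + 158 = 173, β' = 12 + 30 = 42.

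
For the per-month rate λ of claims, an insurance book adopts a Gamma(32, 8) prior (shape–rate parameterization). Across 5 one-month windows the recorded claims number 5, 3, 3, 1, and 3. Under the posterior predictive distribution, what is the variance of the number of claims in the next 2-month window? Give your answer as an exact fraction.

Total count: 5 + 3 + 3 + 1 + 3 = 15.
Total exposure: 5 months.
Conjugate update: add total count to the shape and total exposure to the rate, giving Gamma(47, 13).
The posterior predictive for a window of length T is Negative Binomial with variance T·α'·(β'+T)/β'² = 2·47·15/169 = 1410/169.

1410/169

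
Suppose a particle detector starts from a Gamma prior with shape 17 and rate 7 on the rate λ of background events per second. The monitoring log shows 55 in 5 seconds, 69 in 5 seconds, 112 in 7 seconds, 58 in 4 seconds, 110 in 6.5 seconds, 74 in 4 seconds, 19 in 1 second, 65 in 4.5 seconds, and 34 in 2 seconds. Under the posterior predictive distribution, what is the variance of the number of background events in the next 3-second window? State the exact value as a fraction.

Total count: 55 + 69 + 112 + 58 + 110 + 74 + 19 + 65 + 34 = 596.
Total exposure: 5 + 5 + 7 + 4 + 6.5 + 4 + 1 + 4.5 + 2 = 39 seconds.
Gamma(α, β) with Poisson data over total exposure Σt gives posterior Gamma(α+Σx, β+Σt) = Gamma(613, 46).
The posterior predictive for a window of length T is Negative Binomial with variance T·α'·(β'+T)/β'² = 3·613·49/2116 = 90111/2116.

90111/2116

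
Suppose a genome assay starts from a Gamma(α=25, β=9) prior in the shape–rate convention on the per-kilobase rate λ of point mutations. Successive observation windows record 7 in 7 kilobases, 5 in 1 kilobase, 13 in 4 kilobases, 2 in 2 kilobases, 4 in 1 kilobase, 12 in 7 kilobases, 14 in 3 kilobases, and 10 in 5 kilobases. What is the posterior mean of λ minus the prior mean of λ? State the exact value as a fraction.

-49/117

Total count: 7 + 5 + 13 + 2 + 4 + 12 + 14 + 10 = 67.
Total exposure: 7 + 1 + 4 + 2 + 1 + 7 + 3 + 5 = 30 kilobases.
The Gamma prior is conjugate for the Poisson rate, so λ | data ~ Gamma(25+67, 9+30) = Gamma(92, 39).
Posterior mean = 92/39 = 92/39; prior mean = 25/9 = 25/9. Difference = 92/39 − 25/9 = -49/117.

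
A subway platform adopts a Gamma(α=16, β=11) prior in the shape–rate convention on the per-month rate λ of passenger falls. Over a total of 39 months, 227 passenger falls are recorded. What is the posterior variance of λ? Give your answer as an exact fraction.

Total count 227 over total exposure 39 months.
Gamma(α, β) with Poisson data over total exposure Σt gives posterior Gamma(α+Σx, β+Σt) = Gamma(243, 50).
Posterior variance = α'/β'² = 243/2500.

243/2500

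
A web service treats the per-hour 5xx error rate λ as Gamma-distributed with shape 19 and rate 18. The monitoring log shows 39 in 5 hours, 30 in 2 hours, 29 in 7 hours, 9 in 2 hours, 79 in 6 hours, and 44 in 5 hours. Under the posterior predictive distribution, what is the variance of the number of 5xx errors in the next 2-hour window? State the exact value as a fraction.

Total count: 39 + 30 + 29 + 9 + 79 + 44 = 230.
Total exposure: 5 + 2 + 7 + 2 + 6 + 5 = 27 hours.
The Gamma prior is conjugate for the Poisson rate, so λ | data ~ Gamma(19+230, 18+27) = Gamma(249, 45).
The posterior predictive for a window of length T is Negative Binomial with variance T·α'·(β'+T)/β'² = 2·249·47/2025 = 7802/675.

7802/675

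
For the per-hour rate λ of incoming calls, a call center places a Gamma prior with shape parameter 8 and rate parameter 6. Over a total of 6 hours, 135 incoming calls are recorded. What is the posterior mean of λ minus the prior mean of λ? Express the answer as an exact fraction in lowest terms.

127/12

Total count 135 over total exposure 6 hours.
By Gamma–Poisson conjugacy, the posterior is Gamma(α + Σx, β + Σt) = Gamma(8 + 135, 6 + 6) = Gamma(143, 12).
Posterior mean = 143/12 = 143/12; prior mean = 8/6 = 4/3. Difference = 143/12 − 4/3 = 127/12.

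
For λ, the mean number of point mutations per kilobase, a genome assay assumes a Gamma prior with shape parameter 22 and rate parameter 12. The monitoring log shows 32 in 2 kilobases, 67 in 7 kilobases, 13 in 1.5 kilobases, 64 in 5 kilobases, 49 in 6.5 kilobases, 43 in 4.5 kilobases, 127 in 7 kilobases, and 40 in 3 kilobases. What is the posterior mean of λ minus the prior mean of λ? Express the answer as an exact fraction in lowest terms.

4417/582

Total count: 32 + 67 + 13 + 64 + 49 + 43 + 127 + 40 = 435.
Total exposure: 2 + 7 + 1.5 + 5 + 6.5 + 4.5 + 7 + 3 = 36.5 kilobases.
Posterior: α' = 22 + 435 = 457, β' = 12 + 36.5 = 97/2.
Posterior mean = 457/(97/2) = 914/97; prior mean = 22/12 = 11/6. Difference = 914/97 − 11/6 = 4417/582.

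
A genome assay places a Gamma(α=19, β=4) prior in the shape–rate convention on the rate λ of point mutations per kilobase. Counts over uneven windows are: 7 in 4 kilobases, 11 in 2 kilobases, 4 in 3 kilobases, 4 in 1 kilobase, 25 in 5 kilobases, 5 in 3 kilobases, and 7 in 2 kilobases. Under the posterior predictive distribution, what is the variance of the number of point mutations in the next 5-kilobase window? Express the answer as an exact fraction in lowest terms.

5945/288

Total count: 7 + 11 + 4 + 4 + 25 + 5 + 7 = 63.
Total exposure: 4 + 2 + 3 + 1 + 5 + 3 + 2 = 20 kilobases.
The Gamma prior is conjugate for the Poisson rate, so λ | data ~ Gamma(19+63, 4+20) = Gamma(82, 24).
The posterior predictive for a window of length T is Negative Binomial with variance T·α'·(β'+T)/β'² = 5·82·29/576 = 5945/288.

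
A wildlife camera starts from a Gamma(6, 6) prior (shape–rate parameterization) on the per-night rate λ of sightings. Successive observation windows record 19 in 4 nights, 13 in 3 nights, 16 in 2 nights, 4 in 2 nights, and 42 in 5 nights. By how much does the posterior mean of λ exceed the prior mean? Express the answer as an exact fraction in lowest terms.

39/11

Total count: 19 + 13 + 16 + 4 + 42 = 94.
Total exposure: 4 + 3 + 2 + 2 + 5 = 16 nights.
The Gamma prior is conjugate for the Poisson rate, so λ | data ~ Gamma(6+94, 6+16) = Gamma(100, 22).
Posterior mean = 100/22 = 50/11; prior mean = 6/6 = 1. Difference = 50/11 − 1 = 39/11.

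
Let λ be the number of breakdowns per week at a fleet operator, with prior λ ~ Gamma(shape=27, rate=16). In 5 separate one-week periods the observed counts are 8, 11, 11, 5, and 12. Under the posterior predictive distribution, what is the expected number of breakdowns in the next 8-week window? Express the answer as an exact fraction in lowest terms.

592/21

Total count: 8 + 11 + 11 + 5 + 12 = 47.
Total exposure: 5 weeks.
Gamma(α, β) with Poisson data over total exposure Σt gives posterior Gamma(α+Σx, β+Σt) = Gamma(74, 21).
Predictive mean over an 8-week window = T·E[λ|data] = 8·74/21 = 592/21.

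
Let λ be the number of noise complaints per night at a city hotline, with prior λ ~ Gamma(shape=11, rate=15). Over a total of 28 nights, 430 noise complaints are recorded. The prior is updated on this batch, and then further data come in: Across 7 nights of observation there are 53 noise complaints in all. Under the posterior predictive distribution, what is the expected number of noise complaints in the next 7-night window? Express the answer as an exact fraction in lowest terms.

1729/25

Total count 430 over total exposure 28 nights.
After the first batch: Gamma(11 + 430, 15 + 28) = Gamma(441, 43).
Total count 53 over total exposure 7 nights.
After the second batch: Gamma(441 + 53, 43 + 7) = Gamma(494, 50).
Predictive mean over a 7-night window = T·E[λ|data] = 7·494/50 = 1729/25.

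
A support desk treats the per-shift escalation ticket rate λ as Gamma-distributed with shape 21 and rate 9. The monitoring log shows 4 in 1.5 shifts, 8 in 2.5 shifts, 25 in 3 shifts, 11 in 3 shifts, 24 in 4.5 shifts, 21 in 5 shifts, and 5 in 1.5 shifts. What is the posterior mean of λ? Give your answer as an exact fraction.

119/30

Total count: 4 + 8 + 25 + 11 + 24 + 21 + 5 = 98.
Total exposure: 1.5 + 2.5 + 3 + 3 + 4.5 + 5 + 1.5 = 21 shifts.
Gamma(α, β) with Poisson data over total exposure Σt gives posterior Gamma(α+Σx, β+Σt) = Gamma(119, 30).
Posterior mean = α'/β' = 119/30.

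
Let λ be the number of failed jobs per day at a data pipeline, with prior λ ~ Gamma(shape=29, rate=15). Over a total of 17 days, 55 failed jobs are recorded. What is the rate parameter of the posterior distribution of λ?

32

Total count 55 over total exposure 17 days.
By Gamma–Poisson conjugacy, the posterior is Gamma(α + Σx, β + Σt) = Gamma(29 + 55, 15 + 17) = Gamma(84, 32).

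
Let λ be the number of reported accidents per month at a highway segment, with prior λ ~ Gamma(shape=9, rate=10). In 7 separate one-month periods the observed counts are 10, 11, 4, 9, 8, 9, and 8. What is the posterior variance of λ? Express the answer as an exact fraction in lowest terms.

4/17

Total count: 10 + 11 + 4 + 9 + 8 + 9 + 8 = 59.
Total exposure: 7 months.
Gamma(α, β) with Poisson data over total exposure Σt gives posterior Gamma(α+Σx, β+Σt) = Gamma(68, 17).
Posterior variance = α'/β'² = 68/289 = 4/17.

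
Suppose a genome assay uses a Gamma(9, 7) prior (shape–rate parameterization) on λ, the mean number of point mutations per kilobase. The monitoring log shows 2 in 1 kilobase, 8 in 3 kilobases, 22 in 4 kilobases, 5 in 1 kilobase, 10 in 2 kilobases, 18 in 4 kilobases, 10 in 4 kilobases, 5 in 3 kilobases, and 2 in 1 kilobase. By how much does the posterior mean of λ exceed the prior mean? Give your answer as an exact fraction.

367/210

Total count: 2 + 8 + 22 + 5 + 10 + 18 + 10 + 5 + 2 = 82.
Total exposure: 1 + 3 + 4 + 1 + 2 + 4 + 4 + 3 + 1 = 23 kilobases.
Gamma(α, β) with Poisson data over total exposure Σt gives posterior Gamma(α+Σx, β+Σt) = Gamma(91, 30).
Posterior mean = 91/30 = 91/30; prior mean = 9/7 = 9/7. Difference = 91/30 − 9/7 = 367/210.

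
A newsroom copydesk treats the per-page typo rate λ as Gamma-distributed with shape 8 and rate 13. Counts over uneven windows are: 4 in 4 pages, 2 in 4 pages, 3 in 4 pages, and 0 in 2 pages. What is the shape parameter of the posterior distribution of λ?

17

Total count: 4 + 2 + 3 + 0 = 9.
Total exposure: 4 + 4 + 4 + 2 = 14 pages.
Conjugate update: add total count to the shape and total exposure to the rate, giving Gamma(17, 27).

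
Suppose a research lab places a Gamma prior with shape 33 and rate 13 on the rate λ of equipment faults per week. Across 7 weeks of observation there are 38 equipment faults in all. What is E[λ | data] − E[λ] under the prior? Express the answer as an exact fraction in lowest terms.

Total count 38 over total exposure 7 weeks.
The Gamma prior is conjugate for the Poisson rate, so λ | data ~ Gamma(33+38, 13+7) = Gamma(71, 20).
Posterior mean = 71/20 = 71/20; prior mean = 33/13 = 33/13. Difference = 71/20 − 33/13 = 263/260.

263/260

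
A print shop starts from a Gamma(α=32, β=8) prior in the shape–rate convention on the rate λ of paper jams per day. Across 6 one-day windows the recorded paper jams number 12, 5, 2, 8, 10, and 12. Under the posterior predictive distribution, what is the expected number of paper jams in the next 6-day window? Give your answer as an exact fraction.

Total count: 12 + 5 + 2 + 8 + 10 + 12 = 49.
Total exposure: 6 days.
Gamma(α, β) with Poisson data over total exposure Σt gives posterior Gamma(α+Σx, β+Σt) = Gamma(81, 14).
Predictive mean over a 6-day window = T·E[λ|data] = 6·81/14 = 243/7.

243/7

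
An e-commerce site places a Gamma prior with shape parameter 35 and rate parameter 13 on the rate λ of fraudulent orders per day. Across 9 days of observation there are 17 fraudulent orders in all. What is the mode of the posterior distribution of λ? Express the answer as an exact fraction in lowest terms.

Total count 17 over total exposure 9 days.
By Gamma–Poisson conjugacy, the posterior is Gamma(α + Σx, β + Σt) = Gamma(35 + 17, 13 + 9) = Gamma(52, 22).
Posterior mode = (α'−1)/β' = 51/22.

51/22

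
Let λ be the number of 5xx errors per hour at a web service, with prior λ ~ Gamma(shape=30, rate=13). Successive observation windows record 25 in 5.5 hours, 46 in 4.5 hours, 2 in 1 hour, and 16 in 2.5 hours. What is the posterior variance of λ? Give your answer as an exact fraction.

Total count: 25 + 46 + 2 + 16 = 89.
Total exposure: 5.5 + 4.5 + 1 + 2.5 = 13.5 hours.
Gamma(α, β) with Poisson data over total exposure Σt gives posterior Gamma(α+Σx, β+Σt) = Gamma(119, 53/2).
Posterior variance = α'/β'² = 119/(2809/4) = 476/2809.

476/2809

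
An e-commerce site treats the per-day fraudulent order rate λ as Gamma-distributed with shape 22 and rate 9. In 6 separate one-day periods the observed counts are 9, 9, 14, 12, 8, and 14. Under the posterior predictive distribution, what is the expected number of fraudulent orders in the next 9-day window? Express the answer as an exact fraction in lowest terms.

264/5

Total count: 9 + 9 + 14 + 12 + 8 + 14 = 66.
Total exposure: 6 days.
The Gamma prior is conjugate for the Poisson rate, so λ | data ~ Gamma(22+66, 9+6) = Gamma(88, 15).
Predictive mean over a 9-day window = T·E[λ|data] = 9·88/15 = 264/5.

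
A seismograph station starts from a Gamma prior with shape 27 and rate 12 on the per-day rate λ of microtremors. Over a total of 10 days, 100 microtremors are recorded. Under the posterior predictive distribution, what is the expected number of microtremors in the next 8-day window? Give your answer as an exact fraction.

Total count 100 over total exposure 10 days.
Gamma(α, β) with Poisson data over total exposure Σt gives posterior Gamma(α+Σx, β+Σt) = Gamma(127, 22).
Predictive mean over an 8-day window = T·E[λ|data] = 8·127/22 = 508/11.

508/11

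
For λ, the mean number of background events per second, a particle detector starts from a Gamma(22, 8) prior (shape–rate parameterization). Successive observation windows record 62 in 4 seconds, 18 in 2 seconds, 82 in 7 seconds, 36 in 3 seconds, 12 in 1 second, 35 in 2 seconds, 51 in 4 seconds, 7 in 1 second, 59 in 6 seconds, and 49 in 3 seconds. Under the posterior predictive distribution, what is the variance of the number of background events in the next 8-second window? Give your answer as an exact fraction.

169736/1681

Total count: 62 + 18 + 82 + 36 + 12 + 35 + 51 + 7 + 59 + 49 = 411.
Total exposure: 4 + 2 + 7 + 3 + 1 + 2 + 4 + 1 + 6 + 3 = 33 seconds.
The Gamma prior is conjugate for the Poisson rate, so λ | data ~ Gamma(22+411, 8+33) = Gamma(433, 41).
The posterior predictive for a window of length T is Negative Binomial with variance T·α'·(β'+T)/β'² = 8·433·49/1681 = 169736/1681.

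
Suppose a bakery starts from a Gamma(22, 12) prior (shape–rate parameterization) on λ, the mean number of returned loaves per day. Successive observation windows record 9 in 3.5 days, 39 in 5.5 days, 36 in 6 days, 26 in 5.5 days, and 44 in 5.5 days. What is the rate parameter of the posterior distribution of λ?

38

Total count: 9 + 39 + 36 + 26 + 44 = 154.
Total exposure: 3.5 + 5.5 + 6 + 5.5 + 5.5 = 26 days.
Conjugate update: add total count to the shape and total exposure to the rate, giving Gamma(176, 38).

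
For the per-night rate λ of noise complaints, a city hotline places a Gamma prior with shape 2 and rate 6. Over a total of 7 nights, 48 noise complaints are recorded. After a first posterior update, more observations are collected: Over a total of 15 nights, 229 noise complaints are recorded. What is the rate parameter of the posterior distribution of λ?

Total count 48 over total exposure 7 nights.
After the first batch: Gamma(2 + 48, 6 + 7) = Gamma(50, 13).
Total count 229 over total exposure 15 nights.
After the second batch: Gamma(50 + 229, 13 + 15) = Gamma(279, 28).

28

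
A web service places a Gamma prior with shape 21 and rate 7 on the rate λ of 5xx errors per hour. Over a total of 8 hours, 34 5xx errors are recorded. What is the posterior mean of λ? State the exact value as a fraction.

Total count 34 over total exposure 8 hours.
By Gamma–Poisson conjugacy, the posterior is Gamma(α + Σx, β + Σt) = Gamma(21 + 34, 7 + 8) = Gamma(55, 15).
Posterior mean = α'/β' = 55/15 = 11/3.

11/3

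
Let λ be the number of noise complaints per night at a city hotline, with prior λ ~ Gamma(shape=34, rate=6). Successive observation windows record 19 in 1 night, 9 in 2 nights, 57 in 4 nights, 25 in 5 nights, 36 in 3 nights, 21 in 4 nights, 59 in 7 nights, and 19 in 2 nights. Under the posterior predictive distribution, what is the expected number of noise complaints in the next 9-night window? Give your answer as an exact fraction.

Total count: 19 + 9 + 57 + 25 + 36 + 21 + 59 + 19 = 245.
Total exposure: 1 + 2 + 4 + 5 + 3 + 4 + 7 + 2 = 28 nights.
The Gamma prior is conjugate for the Poisson rate, so λ | data ~ Gamma(34+245, 6+28) = Gamma(279, 34).
Predictive mean over a 9-night window = T·E[λ|data] = 9·279/34 = 2511/34.

2511/34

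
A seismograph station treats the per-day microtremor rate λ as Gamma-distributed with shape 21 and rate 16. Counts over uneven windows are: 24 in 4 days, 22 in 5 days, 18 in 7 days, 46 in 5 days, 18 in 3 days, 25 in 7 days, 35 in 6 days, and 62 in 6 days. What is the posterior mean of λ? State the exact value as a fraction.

Total count: 24 + 22 + 18 + 46 + 18 + 25 + 35 + 62 = 250.
Total exposure: 4 + 5 + 7 + 5 + 3 + 7 + 6 + 6 = 43 days.
Conjugate update: add total count to the shape and total exposure to the rate, giving Gamma(271, 59).
Posterior mean = α'/β' = 271/59.

271/59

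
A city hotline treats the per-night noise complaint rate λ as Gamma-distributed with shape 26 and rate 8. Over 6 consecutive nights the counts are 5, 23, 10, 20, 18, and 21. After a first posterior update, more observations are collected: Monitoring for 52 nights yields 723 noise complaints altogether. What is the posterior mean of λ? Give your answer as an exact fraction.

141/11

Total count: 5 + 23 + 10 + 20 + 18 + 21 = 97.
Total exposure: 6 nights.
After the first batch: Gamma(26 + 97, 8 + 6) = Gamma(123, 14).
Total count 723 over total exposure 52 nights.
After the second batch: Gamma(123 + 723, 14 + 52) = Gamma(846, 66).
Posterior mean = α'/β' = 846/66 = 141/11.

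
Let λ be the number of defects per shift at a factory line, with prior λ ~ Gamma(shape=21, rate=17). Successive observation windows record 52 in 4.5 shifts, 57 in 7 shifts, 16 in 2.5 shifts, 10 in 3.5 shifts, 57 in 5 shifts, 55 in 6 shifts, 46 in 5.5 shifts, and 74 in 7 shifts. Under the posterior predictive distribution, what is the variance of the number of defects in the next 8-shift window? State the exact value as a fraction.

Total count: 52 + 57 + 16 + 10 + 57 + 55 + 46 + 74 = 367.
Total exposure: 4.5 + 7 + 2.5 + 3.5 + 5 + 6 + 5.5 + 7 = 41 shifts.
By Gamma–Poisson conjugacy, the posterior is Gamma(α + Σx, β + Σt) = Gamma(21 + 367, 17 + 41) = Gamma(388, 58).
The posterior predictive for a window of length T is Negative Binomial with variance T·α'·(β'+T)/β'² = 8·388·66/3364 = 51216/841.

51216/841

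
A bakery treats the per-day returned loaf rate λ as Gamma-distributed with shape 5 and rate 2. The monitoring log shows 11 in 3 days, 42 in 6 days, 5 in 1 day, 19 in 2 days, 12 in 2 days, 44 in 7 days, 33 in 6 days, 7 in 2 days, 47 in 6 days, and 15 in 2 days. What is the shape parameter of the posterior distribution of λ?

Total count: 11 + 42 + 5 + 19 + 12 + 44 + 33 + 7 + 47 + 15 = 235.
Total exposure: 3 + 6 + 1 + 2 + 2 + 7 + 6 + 2 + 6 + 2 = 37 days.
Posterior: α' = 5 + 235 = 240, β' = 2 + 37 = 39.

240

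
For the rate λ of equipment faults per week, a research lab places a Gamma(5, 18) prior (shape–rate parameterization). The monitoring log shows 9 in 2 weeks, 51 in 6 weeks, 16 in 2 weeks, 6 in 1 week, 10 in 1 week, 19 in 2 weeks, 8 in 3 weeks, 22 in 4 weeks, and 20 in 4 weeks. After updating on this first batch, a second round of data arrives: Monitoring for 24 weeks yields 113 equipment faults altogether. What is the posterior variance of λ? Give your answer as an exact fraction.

279/4489

Total count: 9 + 51 + 16 + 6 + 10 + 19 + 8 + 22 + 20 = 161.
Total exposure: 2 + 6 + 2 + 1 + 1 + 2 + 3 + 4 + 4 = 25 weeks.
After the first batch: Gamma(5 + 161, 18 + 25) = Gamma(166, 43).
Total count 113 over total exposure 24 weeks.
After the second batch: Gamma(166 + 113, 43 + 24) = Gamma(279, 67).
Posterior variance = α'/β'² = 279/4489.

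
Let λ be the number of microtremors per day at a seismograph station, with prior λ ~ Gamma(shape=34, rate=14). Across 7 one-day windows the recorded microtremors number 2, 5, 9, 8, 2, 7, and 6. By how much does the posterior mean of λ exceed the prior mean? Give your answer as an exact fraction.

22/21

Total count: 2 + 5 + 9 + 8 + 2 + 7 + 6 = 39.
Total exposure: 7 days.
Gamma(α, β) with Poisson data over total exposure Σt gives posterior Gamma(α+Σx, β+Σt) = Gamma(73, 21).
Posterior mean = 73/21 = 73/21; prior mean = 34/14 = 17/7. Difference = 73/21 − 17/7 = 22/21.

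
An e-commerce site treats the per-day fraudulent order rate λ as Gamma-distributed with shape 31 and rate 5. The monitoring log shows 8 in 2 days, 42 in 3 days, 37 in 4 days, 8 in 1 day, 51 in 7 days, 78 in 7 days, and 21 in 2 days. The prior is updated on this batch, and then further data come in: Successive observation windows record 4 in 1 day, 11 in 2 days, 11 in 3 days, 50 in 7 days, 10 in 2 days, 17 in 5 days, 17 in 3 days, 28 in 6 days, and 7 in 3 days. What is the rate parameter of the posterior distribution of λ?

Total count: 8 + 42 + 37 + 8 + 51 + 78 + 21 = 245.
Total exposure: 2 + 3 + 4 + 1 + 7 + 7 + 2 = 26 days.
After the first batch: Gamma(31 + 245, 5 + 26) = Gamma(276, 31).
Total count: 4 + 11 + 11 + 50 + 10 + 17 + 17 + 28 + 7 = 155.
Total exposure: 1 + 2 + 3 + 7 + 2 + 5 + 3 + 6 + 3 = 32 days.
After the second batch: Gamma(276 + 155, 31 + 32) = Gamma(431, 63).

63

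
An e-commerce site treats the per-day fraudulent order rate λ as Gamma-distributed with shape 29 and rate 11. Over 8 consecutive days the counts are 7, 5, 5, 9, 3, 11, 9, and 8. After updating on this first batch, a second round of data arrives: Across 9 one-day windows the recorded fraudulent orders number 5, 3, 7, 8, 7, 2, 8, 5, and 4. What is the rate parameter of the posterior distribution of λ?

Total count: 7 + 5 + 5 + 9 + 3 + 11 + 9 + 8 = 57.
Total exposure: 8 days.
After the first batch: Gamma(29 + 57, 11 + 8) = Gamma(86, 19).
Total count: 5 + 3 + 7 + 8 + 7 + 2 + 8 + 5 + 4 = 49.
Total exposure: 9 days.
After the second batch: Gamma(86 + 49, 19 + 9) = Gamma(135, 28).

28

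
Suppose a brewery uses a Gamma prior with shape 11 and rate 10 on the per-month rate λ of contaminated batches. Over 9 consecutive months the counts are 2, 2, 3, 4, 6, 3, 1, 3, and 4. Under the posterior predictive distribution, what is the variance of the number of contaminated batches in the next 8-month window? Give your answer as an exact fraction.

Total count: 2 + 2 + 3 + 4 + 6 + 3 + 1 + 3 + 4 = 28.
Total exposure: 9 months.
Posterior: α' = 11 + 28 = 39, β' = 10 + 9 = 19.
The posterior predictive for a window of length T is Negative Binomial with variance T·α'·(β'+T)/β'² = 8·39·27/361 = 8424/361.

8424/361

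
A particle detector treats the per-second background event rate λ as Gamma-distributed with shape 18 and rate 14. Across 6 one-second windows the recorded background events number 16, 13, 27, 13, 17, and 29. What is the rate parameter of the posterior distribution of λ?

Total count: 16 + 13 + 27 + 13 + 17 + 29 = 115.
Total exposure: 6 seconds.
By Gamma–Poisson conjugacy, the posterior is Gamma(α + Σx, β + Σt) = Gamma(18 + 115, 14 + 6) = Gamma(133, 20).

20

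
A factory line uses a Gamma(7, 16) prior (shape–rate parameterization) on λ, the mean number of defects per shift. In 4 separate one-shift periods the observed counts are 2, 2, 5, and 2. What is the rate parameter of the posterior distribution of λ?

20

Total count: 2 + 2 + 5 + 2 = 11.
Total exposure: 4 shifts.
Conjugate update: add total count to the shape and total exposure to the rate, giving Gamma(18, 20).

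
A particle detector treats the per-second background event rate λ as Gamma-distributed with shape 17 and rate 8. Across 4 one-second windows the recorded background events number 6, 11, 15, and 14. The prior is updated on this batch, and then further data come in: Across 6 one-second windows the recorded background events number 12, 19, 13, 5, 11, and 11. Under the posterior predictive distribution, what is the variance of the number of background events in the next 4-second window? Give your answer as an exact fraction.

2948/81

Total count: 6 + 11 + 15 + 14 = 46.
Total exposure: 4 seconds.
After the first batch: Gamma(17 + 46, 8 + 4) = Gamma(63, 12).
Total count: 12 + 19 + 13 + 5 + 11 + 11 = 71.
Total exposure: 6 seconds.
After the second batch: Gamma(63 + 71, 12 + 6) = Gamma(134, 18).
The posterior predictive for a window of length T is Negative Binomial with variance T·α'·(β'+T)/β'² = 4·134·22/324 = 2948/81.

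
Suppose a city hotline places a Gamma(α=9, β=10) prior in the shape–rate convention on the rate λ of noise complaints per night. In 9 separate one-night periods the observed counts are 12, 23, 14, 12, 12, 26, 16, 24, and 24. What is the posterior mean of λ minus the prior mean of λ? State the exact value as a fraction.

1549/190

Total count: 12 + 23 + 14 + 12 + 12 + 26 + 16 + 24 + 24 = 163.
Total exposure: 9 nights.
Posterior: α' = 9 + 163 = 172, β' = 10 + 9 = 19.
Posterior mean = 172/19 = 172/19; prior mean = 9/10 = 9/10. Difference = 172/19 − 9/10 = 1549/190.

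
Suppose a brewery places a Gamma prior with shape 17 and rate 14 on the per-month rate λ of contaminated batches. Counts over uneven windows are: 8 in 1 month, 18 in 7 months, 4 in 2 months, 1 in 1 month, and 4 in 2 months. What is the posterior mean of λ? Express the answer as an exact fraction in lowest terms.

Total count: 8 + 18 + 4 + 1 + 4 = 35.
Total exposure: 1 + 7 + 2 + 1 + 2 = 13 months.
Gamma(α, β) with Poisson data over total exposure Σt gives posterior Gamma(α+Σx, β+Σt) = Gamma(52, 27).
Posterior mean = α'/β' = 52/27.

52/27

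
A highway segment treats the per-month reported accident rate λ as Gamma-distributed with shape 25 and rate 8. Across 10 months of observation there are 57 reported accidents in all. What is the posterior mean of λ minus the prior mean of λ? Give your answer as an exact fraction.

103/72

Total count 57 over total exposure 10 months.
The Gamma prior is conjugate for the Poisson rate, so λ | data ~ Gamma(25+57, 8+10) = Gamma(82, 18).
Posterior mean = 82/18 = 41/9; prior mean = 25/8 = 25/8. Difference = 41/9 − 25/8 = 103/72.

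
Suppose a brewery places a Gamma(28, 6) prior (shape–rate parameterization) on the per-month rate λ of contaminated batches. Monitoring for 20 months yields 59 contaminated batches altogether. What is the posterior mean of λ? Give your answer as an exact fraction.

87/26

Total count 59 over total exposure 20 months.
The Gamma prior is conjugate for the Poisson rate, so λ | data ~ Gamma(28+59, 6+20) = Gamma(87, 26).
Posterior mean = α'/β' = 87/26.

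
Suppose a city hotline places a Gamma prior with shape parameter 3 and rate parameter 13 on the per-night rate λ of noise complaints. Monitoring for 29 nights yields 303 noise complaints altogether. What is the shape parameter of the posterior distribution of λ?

306

Total count 303 over total exposure 29 nights.
Posterior: α' = 3 + 303 = 306, β' = 13 + 29 = 42.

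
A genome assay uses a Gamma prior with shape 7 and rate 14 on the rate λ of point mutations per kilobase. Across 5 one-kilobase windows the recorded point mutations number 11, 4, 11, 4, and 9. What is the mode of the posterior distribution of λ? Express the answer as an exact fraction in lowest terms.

Total count: 11 + 4 + 11 + 4 + 9 = 39.
Total exposure: 5 kilobases.
Gamma(α, β) with Poisson data over total exposure Σt gives posterior Gamma(α+Σx, β+Σt) = Gamma(46, 19).
Posterior mode = (α'−1)/β' = 45/19.

45/19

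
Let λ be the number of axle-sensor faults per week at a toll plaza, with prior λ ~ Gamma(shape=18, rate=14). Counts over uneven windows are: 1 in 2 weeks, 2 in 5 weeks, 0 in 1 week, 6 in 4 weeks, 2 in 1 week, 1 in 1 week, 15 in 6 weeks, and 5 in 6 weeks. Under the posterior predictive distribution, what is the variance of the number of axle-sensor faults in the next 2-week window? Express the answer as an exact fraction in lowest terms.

21/8

Total count: 1 + 2 + 0 + 6 + 2 + 1 + 15 + 5 = 32.
Total exposure: 2 + 5 + 1 + 4 + 1 + 1 + 6 + 6 = 26 weeks.
Posterior: α' = 18 + 32 = 50, β' = 14 + 26 = 40.
The posterior predictive for a window of length T is Negative Binomial with variance T·α'·(β'+T)/β'² = 2·50·42/1600 = 21/8.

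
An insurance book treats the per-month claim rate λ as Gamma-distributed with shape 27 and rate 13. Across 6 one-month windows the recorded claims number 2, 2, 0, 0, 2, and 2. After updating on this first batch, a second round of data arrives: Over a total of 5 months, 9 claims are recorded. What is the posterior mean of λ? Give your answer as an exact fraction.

11/6

Total count: 2 + 2 + 0 + 0 + 2 + 2 = 8.
Total exposure: 6 months.
After the first batch: Gamma(27 + 8, 13 + 6) = Gamma(35, 19).
Total count 9 over total exposure 5 months.
After the second batch: Gamma(35 + 9, 19 + 5) = Gamma(44, 24).
Posterior mean = α'/β' = 44/24 = 11/6.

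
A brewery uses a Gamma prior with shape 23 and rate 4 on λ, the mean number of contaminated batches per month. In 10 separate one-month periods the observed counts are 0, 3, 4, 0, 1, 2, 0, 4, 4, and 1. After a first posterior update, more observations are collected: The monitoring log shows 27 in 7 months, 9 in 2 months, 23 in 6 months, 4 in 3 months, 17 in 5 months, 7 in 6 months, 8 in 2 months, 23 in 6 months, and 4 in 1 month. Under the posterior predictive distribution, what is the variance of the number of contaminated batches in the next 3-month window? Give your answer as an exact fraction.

6765/676

Total count: 0 + 3 + 4 + 0 + 1 + 2 + 0 + 4 + 4 + 1 = 19.
Total exposure: 10 months.
After the first batch: Gamma(23 + 19, 4 + 10) = Gamma(42, 14).
Total count: 27 + 9 + 23 + 4 + 17 + 7 + 8 + 23 + 4 = 122.
Total exposure: 7 + 2 + 6 + 3 + 5 + 6 + 2 + 6 + 1 = 38 months.
After the second batch: Gamma(42 + 122, 14 + 38) = Gamma(164, 52).
The posterior predictive for a window of length T is Negative Binomial with variance T·α'·(β'+T)/β'² = 3·164·55/2704 = 6765/676.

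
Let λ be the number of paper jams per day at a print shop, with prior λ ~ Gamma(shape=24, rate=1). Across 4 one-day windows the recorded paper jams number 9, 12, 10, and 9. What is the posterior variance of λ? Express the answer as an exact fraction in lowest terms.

64/25

Total count: 9 + 12 + 10 + 9 = 40.
Total exposure: 4 days.
By Gamma–Poisson conjugacy, the posterior is Gamma(α + Σx, β + Σt) = Gamma(24 + 40, 1 + 4) = Gamma(64, 5).
Posterior variance = α'/β'² = 64/25.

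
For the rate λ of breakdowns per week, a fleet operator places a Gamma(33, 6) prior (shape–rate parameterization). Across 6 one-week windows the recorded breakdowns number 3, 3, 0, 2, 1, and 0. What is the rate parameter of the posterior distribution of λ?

Total count: 3 + 3 + 0 + 2 + 1 + 0 = 9.
Total exposure: 6 weeks.
The Gamma prior is conjugate for the Poisson rate, so λ | data ~ Gamma(33+9, 6+6) = Gamma(42, 12).

12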